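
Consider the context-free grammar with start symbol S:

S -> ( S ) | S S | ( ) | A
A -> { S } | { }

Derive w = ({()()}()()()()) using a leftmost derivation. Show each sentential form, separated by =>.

S=>(S)=>(SS)=>(SSS)=>(SSSS)=>(SSSSS)=>(ASSSS)=>({S}SSSS)=>({SS}SSSS)=>({()S}SSSS)=>({()()}SSSS)=>({()()}()SSS)=>({()()}()()SS)=>({()()}()()()S)=>({()()}()()()())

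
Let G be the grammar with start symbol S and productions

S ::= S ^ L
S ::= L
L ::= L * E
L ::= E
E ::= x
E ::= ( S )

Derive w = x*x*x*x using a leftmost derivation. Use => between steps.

S=>L=>L*E=>L*E*E=>L*E*E*E=>E*E*E*E=>x*E*E*E=>x*x*E*E=>x*x*x*E=>x*x*x*x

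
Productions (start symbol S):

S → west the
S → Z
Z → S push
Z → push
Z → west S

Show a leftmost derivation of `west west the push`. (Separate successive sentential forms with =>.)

S => Z   [S → Z]
Z => S push   [Z → S push]
S push => Z push   [S → Z]
Z push => west S push   [Z → west S]
west S push => west west the push   [S → west the]

S => Z => S push => Z push => west S push => west west the push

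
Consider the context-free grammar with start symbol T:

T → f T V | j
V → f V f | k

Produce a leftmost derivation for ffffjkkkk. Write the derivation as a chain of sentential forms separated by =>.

T => fTV   [T → f T V]
fTV => ffTVV   [T → f T V]
ffTVV => fffTVVV   [T → f T V]
fffTVVV => ffffTVVVV   [T → f T V]
ffffTVVVV => ffffjVVVV   [T → j]
ffffjVVVV => ffffjkVVV   [V → k]
ffffjkVVV => ffffjkkVV   [V → k]
ffffjkkVV => ffffjkkkV   [V → k]
ffffjkkkV => ffffjkkkk   [V → k]

T=>fTV=>ffTVV=>fffTVVV=>ffffTVVVV=>ffffjVVVV=>ffffjkVVV=>ffffjkkVV=>ffffjkkkV=>ffffjkkkk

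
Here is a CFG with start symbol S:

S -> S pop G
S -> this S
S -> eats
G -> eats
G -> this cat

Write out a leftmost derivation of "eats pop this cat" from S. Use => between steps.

S => S pop G   [S -> S pop G]
S pop G => eats pop G   [S -> eats]
eats pop G => eats pop this cat   [G -> this cat]

S => S pop G => eats pop G => eats pop this cat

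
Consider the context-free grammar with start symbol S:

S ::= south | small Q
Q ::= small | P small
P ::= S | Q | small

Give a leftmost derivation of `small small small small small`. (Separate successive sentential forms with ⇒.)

S ⇒ small Q   [S ::= small Q]
small Q ⇒ small P small   [Q ::= P small]
small P small ⇒ small Q small   [P ::= Q]
small Q small ⇒ small P small small   [Q ::= P small]
small P small small ⇒ small S small small   [P ::= S]
small S small small ⇒ small small Q small small   [S ::= small Q]
small small Q small small ⇒ small small small small small   [Q ::= small]

S ⇒ small Q ⇒ small P small ⇒ small Q small ⇒ small P small small ⇒ small S small small ⇒ small small Q small small ⇒ small small small small small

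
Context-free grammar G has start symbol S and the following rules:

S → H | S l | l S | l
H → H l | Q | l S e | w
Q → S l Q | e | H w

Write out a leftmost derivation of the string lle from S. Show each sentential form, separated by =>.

S => H   [S → H]
H => Q   [H → Q]
Q => SlQ   [Q → S l Q]
SlQ => llQ   [S → l]
llQ => lle   [Q → e]

S => H => Q => SlQ => llQ => lle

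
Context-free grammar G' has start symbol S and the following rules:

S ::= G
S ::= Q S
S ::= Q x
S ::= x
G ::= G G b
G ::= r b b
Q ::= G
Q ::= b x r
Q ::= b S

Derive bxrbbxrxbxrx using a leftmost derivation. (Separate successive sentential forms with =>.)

S => QS => bxrS => bxrQS => bxrbSS => bxrbQxS => bxrbbxrxS => bxrbbxrxQx => bxrbbxrxbxrx

S => QS   [S ::= Q S]
QS => bxrS   [Q ::= b x r]
bxrS => bxrQS   [S ::= Q S]
bxrQS => bxrbSS   [Q ::= b S]
bxrbSS => bxrbQxS   [S ::= Q x]
bxrbQxS => bxrbbxrxS   [Q ::= b x r]
bxrbbxrxS => bxrbbxrxQx   [S ::= Q x]
bxrbbxrxQx => bxrbbxrxbxrx   [Q ::= b x r]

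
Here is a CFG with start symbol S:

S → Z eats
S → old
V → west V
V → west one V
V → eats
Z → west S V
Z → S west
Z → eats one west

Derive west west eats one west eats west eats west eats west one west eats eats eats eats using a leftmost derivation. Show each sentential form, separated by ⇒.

S ⇒ Z eats   [S → Z eats]
Z eats ⇒ west S V eats   [Z → west S V]
west S V eats ⇒ west Z eats V eats   [S → Z eats]
west Z eats V eats ⇒ west west S V eats V eats   [Z → west S V]
west west S V eats V eats ⇒ west west Z eats V eats V eats   [S → Z eats]
west west Z eats V eats V eats ⇒ west west S west eats V eats V eats   [Z → S west]
west west S west eats V eats V eats ⇒ west west Z eats west eats V eats V eats   [S → Z eats]
west west Z eats west eats V eats V eats ⇒ west west S west eats west eats V eats V eats   [Z → S west]
west west S west eats west eats V eats V eats ⇒ west west Z eats west eats west eats V eats V eats   [S → Z eats]
west west Z eats west eats west eats V eats V eats ⇒ west west eats one west eats west eats west eats V eats V eats   [Z → eats one west]
west west eats one west eats west eats west eats V eats V eats ⇒ west west eats one west eats west eats west eats west one V eats V eats   [V → west one V]
west west eats one west eats west eats west eats west one V eats V eats ⇒ west west eats one west eats west eats west eats west one west V eats V eats   [V → west V]
west west eats one west eats west eats west eats west one west V eats V eats ⇒ west west eats one west eats west eats west eats west one west eats eats V eats   [V → eats]
west west eats one west eats west eats west eats west one west eats eats V eats ⇒ west west eats one west eats west eats west eats west one west eats eats eats eats   [V → eats]

S ⇒ Z eats ⇒ west S V eats ⇒ west Z eats V eats ⇒ west west S V eats V eats ⇒ west west Z eats V eats V eats ⇒ west west S west eats V eats V eats ⇒ west west Z eats west eats V eats V eats ⇒ west west S west eats west eats V eats V eats ⇒ west west Z eats west eats west eats V eats V eats ⇒ west west eats one west eats west eats west eats V eats V eats ⇒ west west eats one west eats west eats west eats west one V eats V eats ⇒ west west eats one west eats west eats west eats west one west V eats V eats ⇒ west west eats one west eats west eats west eats west one west eats eats V eats ⇒ west west eats one west eats west eats west eats west one west eats eats eats eats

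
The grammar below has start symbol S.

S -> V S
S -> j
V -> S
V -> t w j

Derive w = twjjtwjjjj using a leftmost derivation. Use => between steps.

S => VS => SS => VSS => twjSS => twjjS => twjjVS => twjjSS => twjjVSS => twjjtwjSS => twjjtwjVSS => twjjtwjSSS => twjjtwjjSS => twjjtwjjjS => twjjtwjjjj

S => VS   [S -> V S]
VS => SS   [V -> S]
SS => VSS   [S -> V S]
VSS => twjSS   [V -> t w j]
twjSS => twjjS   [S -> j]
twjjS => twjjVS   [S -> V S]
twjjVS => twjjSS   [V -> S]
twjjSS => twjjVSS   [S -> V S]
twjjVSS => twjjtwjSS   [V -> t w j]
twjjtwjSS => twjjtwjVSS   [S -> V S]
twjjtwjVSS => twjjtwjSSS   [V -> S]
twjjtwjSSS => twjjtwjjSS   [S -> j]
twjjtwjjSS => twjjtwjjjS   [S -> j]
twjjtwjjjS => twjjtwjjjj   [S -> j]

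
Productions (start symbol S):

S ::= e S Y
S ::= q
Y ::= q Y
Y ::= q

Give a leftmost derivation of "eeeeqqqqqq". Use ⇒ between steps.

S ⇒ eSY ⇒ eeSYY ⇒ eeeSYYY ⇒ eeeeSYYYY ⇒ eeeeqYYYY ⇒ eeeeqqYYYY ⇒ eeeeqqqYYY ⇒ eeeeqqqqYY ⇒ eeeeqqqqqY ⇒ eeeeqqqqqq

S ⇒ eSY   [S ::= e S Y]
eSY ⇒ eeSYY   [S ::= e S Y]
eeSYY ⇒ eeeSYYY   [S ::= e S Y]
eeeSYYY ⇒ eeeeSYYYY   [S ::= e S Y]
eeeeSYYYY ⇒ eeeeqYYYY   [S ::= q]
eeeeqYYYY ⇒ eeeeqqYYYY   [Y ::= q Y]
eeeeqqYYYY ⇒ eeeeqqqYYY   [Y ::= q]
eeeeqqqYYY ⇒ eeeeqqqqYY   [Y ::= q]
eeeeqqqqYY ⇒ eeeeqqqqqY   [Y ::= q]
eeeeqqqqqY ⇒ eeeeqqqqqq   [Y ::= q]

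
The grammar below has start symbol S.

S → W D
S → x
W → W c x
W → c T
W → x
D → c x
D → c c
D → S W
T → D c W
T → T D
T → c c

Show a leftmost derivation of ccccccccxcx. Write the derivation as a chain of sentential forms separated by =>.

S=>WD=>cTD=>cTDD=>cTDDD=>cTDDDD=>cccDDDD=>cccccDDD=>cccccccDD=>ccccccccxD=>ccccccccxcx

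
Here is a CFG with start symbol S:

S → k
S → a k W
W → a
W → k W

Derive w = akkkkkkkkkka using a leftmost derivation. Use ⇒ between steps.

S ⇒ akW   [S → a k W]
akW ⇒ akkW   [W → k W]
akkW ⇒ akkkW   [W → k W]
akkkW ⇒ akkkkW   [W → k W]
akkkkW ⇒ akkkkkW   [W → k W]
akkkkkW ⇒ akkkkkkW   [W → k W]
akkkkkkW ⇒ akkkkkkkW   [W → k W]
akkkkkkkW ⇒ akkkkkkkkW   [W → k W]
akkkkkkkkW ⇒ akkkkkkkkkW   [W → k W]
akkkkkkkkkW ⇒ akkkkkkkkkkW   [W → k W]
akkkkkkkkkkW ⇒ akkkkkkkkkka   [W → a]

S⇒akW⇒akkW⇒akkkW⇒akkkkW⇒akkkkkW⇒akkkkkkW⇒akkkkkkkW⇒akkkkkkkkW⇒akkkkkkkkkW⇒akkkkkkkkkkW⇒akkkkkkkkkka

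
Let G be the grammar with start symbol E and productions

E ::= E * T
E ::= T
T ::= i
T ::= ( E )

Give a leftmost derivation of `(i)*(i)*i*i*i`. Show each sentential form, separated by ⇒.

E ⇒ E*T   [E ::= E * T]
E*T ⇒ E*T*T   [E ::= E * T]
E*T*T ⇒ E*T*T*T   [E ::= E * T]
E*T*T*T ⇒ E*T*T*T*T   [E ::= E * T]
E*T*T*T*T ⇒ T*T*T*T*T   [E ::= T]
T*T*T*T*T ⇒ (E)*T*T*T*T   [T ::= ( E )]
(E)*T*T*T*T ⇒ (T)*T*T*T*T   [E ::= T]
(T)*T*T*T*T ⇒ (i)*T*T*T*T   [T ::= i]
(i)*T*T*T*T ⇒ (i)*(E)*T*T*T   [T ::= ( E )]
(i)*(E)*T*T*T ⇒ (i)*(T)*T*T*T   [E ::= T]
(i)*(T)*T*T*T ⇒ (i)*(i)*T*T*T   [T ::= i]
(i)*(i)*T*T*T ⇒ (i)*(i)*i*T*T   [T ::= i]
(i)*(i)*i*T*T ⇒ (i)*(i)*i*i*T   [T ::= i]
(i)*(i)*i*i*T ⇒ (i)*(i)*i*i*i   [T ::= i]

E ⇒ E*T ⇒ E*T*T ⇒ E*T*T*T ⇒ E*T*T*T*T ⇒ T*T*T*T*T ⇒ (E)*T*T*T*T ⇒ (T)*T*T*T*T ⇒ (i)*T*T*T*T ⇒ (i)*(E)*T*T*T ⇒ (i)*(T)*T*T*T ⇒ (i)*(i)*T*T*T ⇒ (i)*(i)*i*T*T ⇒ (i)*(i)*i*i*T ⇒ (i)*(i)*i*i*i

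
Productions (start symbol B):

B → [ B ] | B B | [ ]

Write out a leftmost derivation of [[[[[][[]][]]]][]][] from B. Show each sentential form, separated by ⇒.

B ⇒ BB   [B → B B]
BB ⇒ [B]B   [B → [ B ]]
[B]B ⇒ [BB]B   [B → B B]
[BB]B ⇒ [[B]B]B   [B → [ B ]]
[[B]B]B ⇒ [[[B]]B]B   [B → [ B ]]
[[[B]]B]B ⇒ [[[[B]]]B]B   [B → [ B ]]
[[[[B]]]B]B ⇒ [[[[BB]]]B]B   [B → B B]
[[[[BB]]]B]B ⇒ [[[[BBB]]]B]B   [B → B B]
[[[[BBB]]]B]B ⇒ [[[[[]BB]]]B]B   [B → [ ]]
[[[[[]BB]]]B]B ⇒ [[[[[][B]B]]]B]B   [B → [ B ]]
[[[[[][B]B]]]B]B ⇒ [[[[[][[]]B]]]B]B   [B → [ ]]
[[[[[][[]]B]]]B]B ⇒ [[[[[][[]][]]]]B]B   [B → [ ]]
[[[[[][[]][]]]]B]B ⇒ [[[[[][[]][]]]][]]B   [B → [ ]]
[[[[[][[]][]]]][]]B ⇒ [[[[[][[]][]]]][]][]   [B → [ ]]

B ⇒ BB ⇒ [B]B ⇒ [BB]B ⇒ [[B]B]B ⇒ [[[B]]B]B ⇒ [[[[B]]]B]B ⇒ [[[[BB]]]B]B ⇒ [[[[BBB]]]B]B ⇒ [[[[[]BB]]]B]B ⇒ [[[[[][B]B]]]B]B ⇒ [[[[[][[]]B]]]B]B ⇒ [[[[[][[]][]]]]B]B ⇒ [[[[[][[]][]]]][]]B ⇒ [[[[[][[]][]]]][]][]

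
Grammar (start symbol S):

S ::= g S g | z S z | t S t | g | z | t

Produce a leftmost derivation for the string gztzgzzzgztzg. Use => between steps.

S => gSg => gzSzg => gztStzg => gztzSztzg => gztzgSgztzg => gztzgzSzgztzg => gztzgzzzgztzg

S => gSg   [S ::= g S g]
gSg => gzSzg   [S ::= z S z]
gzSzg => gztStzg   [S ::= t S t]
gztStzg => gztzSztzg   [S ::= z S z]
gztzSztzg => gztzgSgztzg   [S ::= g S g]
gztzgSgztzg => gztzgzSzgztzg   [S ::= z S z]
gztzgzSzgztzg => gztzgzzzgztzg   [S ::= z]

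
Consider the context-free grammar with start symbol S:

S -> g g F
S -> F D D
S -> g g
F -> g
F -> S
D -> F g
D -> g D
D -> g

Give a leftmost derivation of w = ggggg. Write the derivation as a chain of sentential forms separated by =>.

S => FDD => SDD => ggDD => gggDD => ggggD => ggggg

S => FDD   [S -> F D D]
FDD => SDD   [F -> S]
SDD => ggDD   [S -> g g]
ggDD => gggDD   [D -> g D]
gggDD => ggggD   [D -> g]
ggggD => ggggg   [D -> g]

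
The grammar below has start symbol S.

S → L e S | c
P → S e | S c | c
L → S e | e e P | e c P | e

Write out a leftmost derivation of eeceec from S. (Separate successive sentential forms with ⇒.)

S ⇒ LeS ⇒ eePeS ⇒ eeSeeS ⇒ eeceeS ⇒ eeceec

S ⇒ LeS   [S → L e S]
LeS ⇒ eePeS   [L → e e P]
eePeS ⇒ eeSeeS   [P → S e]
eeSeeS ⇒ eeceeS   [S → c]
eeceeS ⇒ eeceec   [S → c]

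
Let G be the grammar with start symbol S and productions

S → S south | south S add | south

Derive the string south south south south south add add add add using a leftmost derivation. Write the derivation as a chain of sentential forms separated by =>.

S => south S add   [S → south S add]
south S add => south south S add add   [S → south S add]
south south S add add => south south south S add add add   [S → south S add]
south south south S add add add => south south south south S add add add add   [S → south S add]
south south south south S add add add add => south south south south south add add add add   [S → south]

S => south S add => south south S add add => south south south S add add add => south south south south S add add add add => south south south south south add add add add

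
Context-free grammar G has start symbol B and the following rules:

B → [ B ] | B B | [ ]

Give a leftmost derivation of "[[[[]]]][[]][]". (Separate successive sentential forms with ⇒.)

B ⇒ BB ⇒ [B]B ⇒ [[B]]B ⇒ [[[B]]]B ⇒ [[[[]]]]B ⇒ [[[[]]]]BB ⇒ [[[[]]]][B]B ⇒ [[[[]]]][[]]B ⇒ [[[[]]]][[]][]

B ⇒ BB   [B → B B]
BB ⇒ [B]B   [B → [ B ]]
[B]B ⇒ [[B]]B   [B → [ B ]]
[[B]]B ⇒ [[[B]]]B   [B → [ B ]]
[[[B]]]B ⇒ [[[[]]]]B   [B → [ ]]
[[[[]]]]B ⇒ [[[[]]]]BB   [B → B B]
[[[[]]]]BB ⇒ [[[[]]]][B]B   [B → [ B ]]
[[[[]]]][B]B ⇒ [[[[]]]][[]]B   [B → [ ]]
[[[[]]]][[]]B ⇒ [[[[]]]][[]][]   [B → [ ]]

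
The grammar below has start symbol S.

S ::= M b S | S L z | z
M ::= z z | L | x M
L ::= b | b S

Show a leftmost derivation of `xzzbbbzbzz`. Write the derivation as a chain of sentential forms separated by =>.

S => MbS => xMbS => xzzbS => xzzbMbS => xzzbLbS => xzzbbbS => xzzbbbSLz => xzzbbbzLz => xzzbbbzbSz => xzzbbbzbzz

S => MbS   [S ::= M b S]
MbS => xMbS   [M ::= x M]
xMbS => xzzbS   [M ::= z z]
xzzbS => xzzbMbS   [S ::= M b S]
xzzbMbS => xzzbLbS   [M ::= L]
xzzbLbS => xzzbbbS   [L ::= b]
xzzbbbS => xzzbbbSLz   [S ::= S L z]
xzzbbbSLz => xzzbbbzLz   [S ::= z]
xzzbbbzLz => xzzbbbzbSz   [L ::= b S]
xzzbbbzbSz => xzzbbbzbzz   [S ::= z]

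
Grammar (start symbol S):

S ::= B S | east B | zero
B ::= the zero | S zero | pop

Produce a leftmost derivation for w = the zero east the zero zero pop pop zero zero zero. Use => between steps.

S => B S => the zero S => the zero B S => the zero S zero S => the zero east B zero S => the zero east the zero zero S => the zero east the zero zero B S => the zero east the zero zero S zero S => the zero east the zero zero B S zero S => the zero east the zero zero pop S zero S => the zero east the zero zero pop B S zero S => the zero east the zero zero pop pop S zero S => the zero east the zero zero pop pop zero zero S => the zero east the zero zero pop pop zero zero zero

S => B S   [S ::= B S]
B S => the zero S   [B ::= the zero]
the zero S => the zero B S   [S ::= B S]
the zero B S => the zero S zero S   [B ::= S zero]
the zero S zero S => the zero east B zero S   [S ::= east B]
the zero east B zero S => the zero east the zero zero S   [B ::= the zero]
the zero east the zero zero S => the zero east the zero zero B S   [S ::= B S]
the zero east the zero zero B S => the zero east the zero zero S zero S   [B ::= S zero]
the zero east the zero zero S zero S => the zero east the zero zero B S zero S   [S ::= B S]
the zero east the zero zero B S zero S => the zero east the zero zero pop S zero S   [B ::= pop]
the zero east the zero zero pop S zero S => the zero east the zero zero pop B S zero S   [S ::= B S]
the zero east the zero zero pop B S zero S => the zero east the zero zero pop pop S zero S   [B ::= pop]
the zero east the zero zero pop pop S zero S => the zero east the zero zero pop pop zero zero S   [S ::= zero]
the zero east the zero zero pop pop zero zero S => the zero east the zero zero pop pop zero zero zero   [S ::= zero]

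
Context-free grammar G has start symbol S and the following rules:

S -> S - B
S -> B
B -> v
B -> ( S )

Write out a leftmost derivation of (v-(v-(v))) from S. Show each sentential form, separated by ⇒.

S⇒B⇒(S)⇒(S-B)⇒(B-B)⇒(v-B)⇒(v-(S))⇒(v-(S-B))⇒(v-(B-B))⇒(v-(v-B))⇒(v-(v-(S)))⇒(v-(v-(B)))⇒(v-(v-(v)))

S ⇒ B   [S -> B]
B ⇒ (S)   [B -> ( S )]
(S) ⇒ (S-B)   [S -> S - B]
(S-B) ⇒ (B-B)   [S -> B]
(B-B) ⇒ (v-B)   [B -> v]
(v-B) ⇒ (v-(S))   [B -> ( S )]
(v-(S)) ⇒ (v-(S-B))   [S -> S - B]
(v-(S-B)) ⇒ (v-(B-B))   [S -> B]
(v-(B-B)) ⇒ (v-(v-B))   [B -> v]
(v-(v-B)) ⇒ (v-(v-(S)))   [B -> ( S )]
(v-(v-(S))) ⇒ (v-(v-(B)))   [S -> B]
(v-(v-(B))) ⇒ (v-(v-(v)))   [B -> v]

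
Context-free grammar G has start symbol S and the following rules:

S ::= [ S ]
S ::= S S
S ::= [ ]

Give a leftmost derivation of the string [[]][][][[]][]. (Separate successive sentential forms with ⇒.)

S ⇒ SS ⇒ [S]S ⇒ [[]]S ⇒ [[]]SS ⇒ [[]]SSS ⇒ [[]][]SS ⇒ [[]][][]S ⇒ [[]][][]SS ⇒ [[]][][][S]S ⇒ [[]][][][[]]S ⇒ [[]][][][[]][]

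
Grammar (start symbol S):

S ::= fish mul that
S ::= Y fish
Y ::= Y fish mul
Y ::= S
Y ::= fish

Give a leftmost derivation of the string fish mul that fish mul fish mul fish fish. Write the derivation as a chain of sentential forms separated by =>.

S => Y fish => S fish => Y fish fish => Y fish mul fish fish => Y fish mul fish mul fish fish => S fish mul fish mul fish fish => fish mul that fish mul fish mul fish fish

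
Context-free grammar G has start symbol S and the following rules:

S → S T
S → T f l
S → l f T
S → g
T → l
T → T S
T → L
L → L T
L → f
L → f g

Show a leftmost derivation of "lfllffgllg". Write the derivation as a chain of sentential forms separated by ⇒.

S ⇒ ST   [S → S T]
ST ⇒ STT   [S → S T]
STT ⇒ lfTTT   [S → l f T]
lfTTT ⇒ lfTSTT   [T → T S]
lfTSTT ⇒ lflSTT   [T → l]
lflSTT ⇒ lfllfTTT   [S → l f T]
lfllfTTT ⇒ lfllfLTT   [T → L]
lfllfLTT ⇒ lfllffgTT   [L → f g]
lfllffgTT ⇒ lfllffglT   [T → l]
lfllffglT ⇒ lfllffglTS   [T → T S]
lfllffglTS ⇒ lfllffgllS   [T → l]
lfllffgllS ⇒ lfllffgllg   [S → g]

S⇒ST⇒STT⇒lfTTT⇒lfTSTT⇒lflSTT⇒lfllfTTT⇒lfllfLTT⇒lfllffgTT⇒lfllffglT⇒lfllffglTS⇒lfllffgllS⇒lfllffgllg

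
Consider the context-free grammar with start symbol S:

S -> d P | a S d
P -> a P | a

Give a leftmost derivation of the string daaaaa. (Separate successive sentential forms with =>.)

S => dP => daP => daaP => daaaP => daaaaP => daaaaa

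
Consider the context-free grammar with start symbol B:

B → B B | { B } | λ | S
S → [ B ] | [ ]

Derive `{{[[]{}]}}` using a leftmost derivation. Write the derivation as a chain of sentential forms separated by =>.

B=>{B}=>{{B}}=>{{S}}=>{{[B]}}=>{{[BB]}}=>{{[BBB]}}=>{{[SBB]}}=>{{[[B]BB]}}=>{{[[]BB]}}=>{{[[]{B}B]}}=>{{[[]{}B]}}=>{{[[]{}]}}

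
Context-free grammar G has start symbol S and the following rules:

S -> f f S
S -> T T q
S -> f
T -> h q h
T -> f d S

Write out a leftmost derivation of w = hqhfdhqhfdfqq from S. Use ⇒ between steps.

S ⇒ TTq   [S -> T T q]
TTq ⇒ hqhTq   [T -> h q h]
hqhTq ⇒ hqhfdSq   [T -> f d S]
hqhfdSq ⇒ hqhfdTTqq   [S -> T T q]
hqhfdTTqq ⇒ hqhfdhqhTqq   [T -> h q h]
hqhfdhqhTqq ⇒ hqhfdhqhfdSqq   [T -> f d S]
hqhfdhqhfdSqq ⇒ hqhfdhqhfdfqq   [S -> f]

S ⇒ TTq ⇒ hqhTq ⇒ hqhfdSq ⇒ hqhfdTTqq ⇒ hqhfdhqhTqq ⇒ hqhfdhqhfdSqq ⇒ hqhfdhqhfdfqq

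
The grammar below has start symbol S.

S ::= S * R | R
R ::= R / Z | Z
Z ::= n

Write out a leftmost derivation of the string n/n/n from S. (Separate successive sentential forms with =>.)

S=>R=>R/Z=>R/Z/Z=>Z/Z/Z=>n/Z/Z=>n/n/Z=>n/n/n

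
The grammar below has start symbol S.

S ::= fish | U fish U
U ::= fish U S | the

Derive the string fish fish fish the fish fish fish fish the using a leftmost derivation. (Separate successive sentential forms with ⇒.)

S ⇒ U fish U   [S ::= U fish U]
U fish U ⇒ fish U S fish U   [U ::= fish U S]
fish U S fish U ⇒ fish fish U S S fish U   [U ::= fish U S]
fish fish U S S fish U ⇒ fish fish fish U S S S fish U   [U ::= fish U S]
fish fish fish U S S S fish U ⇒ fish fish fish the S S S fish U   [U ::= the]
fish fish fish the S S S fish U ⇒ fish fish fish the fish S S fish U   [S ::= fish]
fish fish fish the fish S S fish U ⇒ fish fish fish the fish fish S fish U   [S ::= fish]
fish fish fish the fish fish S fish U ⇒ fish fish fish the fish fish fish fish U   [S ::= fish]
fish fish fish the fish fish fish fish U ⇒ fish fish fish the fish fish fish fish the   [U ::= the]

S ⇒ U fish U ⇒ fish U S fish U ⇒ fish fish U S S fish U ⇒ fish fish fish U S S S fish U ⇒ fish fish fish the S S S fish U ⇒ fish fish fish the fish S S fish U ⇒ fish fish fish the fish fish S fish U ⇒ fish fish fish the fish fish fish fish U ⇒ fish fish fish the fish fish fish fish the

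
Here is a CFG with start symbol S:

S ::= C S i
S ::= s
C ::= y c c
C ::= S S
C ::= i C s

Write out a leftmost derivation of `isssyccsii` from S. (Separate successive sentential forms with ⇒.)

S⇒CSi⇒iCsSi⇒iSSsSi⇒isSsSi⇒isssSi⇒isssCSii⇒isssyccSii⇒isssyccsii

S ⇒ CSi   [S ::= C S i]
CSi ⇒ iCsSi   [C ::= i C s]
iCsSi ⇒ iSSsSi   [C ::= S S]
iSSsSi ⇒ isSsSi   [S ::= s]
isSsSi ⇒ isssSi   [S ::= s]
isssSi ⇒ isssCSii   [S ::= C S i]
isssCSii ⇒ isssyccSii   [C ::= y c c]
isssyccSii ⇒ isssyccsii   [S ::= s]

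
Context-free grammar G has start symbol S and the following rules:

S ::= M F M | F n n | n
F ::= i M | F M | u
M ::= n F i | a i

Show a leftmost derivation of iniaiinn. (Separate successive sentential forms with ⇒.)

S⇒Fnn⇒iMnn⇒inFinn⇒iniMinn⇒iniaiinn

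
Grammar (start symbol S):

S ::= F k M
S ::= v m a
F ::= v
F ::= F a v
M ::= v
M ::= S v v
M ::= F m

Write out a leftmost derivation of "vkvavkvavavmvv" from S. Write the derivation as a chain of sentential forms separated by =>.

S => FkM => vkM => vkSvv => vkFkMvv => vkFavkMvv => vkvavkMvv => vkvavkFmvv => vkvavkFavmvv => vkvavkFavavmvv => vkvavkvavavmvv

S => FkM   [S ::= F k M]
FkM => vkM   [F ::= v]
vkM => vkSvv   [M ::= S v v]
vkSvv => vkFkMvv   [S ::= F k M]
vkFkMvv => vkFavkMvv   [F ::= F a v]
vkFavkMvv => vkvavkMvv   [F ::= v]
vkvavkMvv => vkvavkFmvv   [M ::= F m]
vkvavkFmvv => vkvavkFavmvv   [F ::= F a v]
vkvavkFavmvv => vkvavkFavavmvv   [F ::= F a v]
vkvavkFavavmvv => vkvavkvavavmvv   [F ::= v]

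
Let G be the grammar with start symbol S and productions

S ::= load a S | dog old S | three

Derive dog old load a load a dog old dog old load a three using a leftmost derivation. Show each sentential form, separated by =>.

S => dog old S   [S ::= dog old S]
dog old S => dog old load a S   [S ::= load a S]
dog old load a S => dog old load a load a S   [S ::= load a S]
dog old load a load a S => dog old load a load a dog old S   [S ::= dog old S]
dog old load a load a dog old S => dog old load a load a dog old dog old S   [S ::= dog old S]
dog old load a load a dog old dog old S => dog old load a load a dog old dog old load a S   [S ::= load a S]
dog old load a load a dog old dog old load a S => dog old load a load a dog old dog old load a three   [S ::= three]

S => dog old S => dog old load a S => dog old load a load a S => dog old load a load a dog old S => dog old load a load a dog old dog old S => dog old load a load a dog old dog old load a S => dog old load a load a dog old dog old load a three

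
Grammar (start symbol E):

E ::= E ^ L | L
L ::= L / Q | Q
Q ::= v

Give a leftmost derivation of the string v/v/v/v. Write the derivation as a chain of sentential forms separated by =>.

E => L   [E ::= L]
L => L/Q   [L ::= L / Q]
L/Q => L/Q/Q   [L ::= L / Q]
L/Q/Q => L/Q/Q/Q   [L ::= L / Q]
L/Q/Q/Q => Q/Q/Q/Q   [L ::= Q]
Q/Q/Q/Q => v/Q/Q/Q   [Q ::= v]
v/Q/Q/Q => v/v/Q/Q   [Q ::= v]
v/v/Q/Q => v/v/v/Q   [Q ::= v]
v/v/v/Q => v/v/v/v   [Q ::= v]

E => L => L/Q => L/Q/Q => L/Q/Q/Q => Q/Q/Q/Q => v/Q/Q/Q => v/v/Q/Q => v/v/v/Q => v/v/v/v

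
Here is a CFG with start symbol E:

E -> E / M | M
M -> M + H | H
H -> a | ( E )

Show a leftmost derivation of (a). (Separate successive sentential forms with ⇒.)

E⇒M⇒H⇒(E)⇒(M)⇒(H)⇒(a)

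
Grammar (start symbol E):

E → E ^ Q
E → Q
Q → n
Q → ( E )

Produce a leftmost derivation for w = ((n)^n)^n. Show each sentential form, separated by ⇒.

E ⇒ E^Q ⇒ Q^Q ⇒ (E)^Q ⇒ (E^Q)^Q ⇒ (Q^Q)^Q ⇒ ((E)^Q)^Q ⇒ ((Q)^Q)^Q ⇒ ((n)^Q)^Q ⇒ ((n)^n)^Q ⇒ ((n)^n)^n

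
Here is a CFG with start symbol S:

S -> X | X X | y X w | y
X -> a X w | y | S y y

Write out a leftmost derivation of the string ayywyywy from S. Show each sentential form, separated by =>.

S => XX   [S -> X X]
XX => aXwX   [X -> a X w]
aXwX => aSyywX   [X -> S y y]
aSyywX => ayXwyywX   [S -> y X w]
ayXwyywX => ayywyywX   [X -> y]
ayywyywX => ayywyywy   [X -> y]

S=>XX=>aXwX=>aSyywX=>ayXwyywX=>ayywyywX=>ayywyywy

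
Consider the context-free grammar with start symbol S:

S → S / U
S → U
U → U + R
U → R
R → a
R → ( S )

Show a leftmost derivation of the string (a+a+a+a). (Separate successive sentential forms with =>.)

S => U => R => (S) => (U) => (U+R) => (U+R+R) => (U+R+R+R) => (R+R+R+R) => (a+R+R+R) => (a+a+R+R) => (a+a+a+R) => (a+a+a+a)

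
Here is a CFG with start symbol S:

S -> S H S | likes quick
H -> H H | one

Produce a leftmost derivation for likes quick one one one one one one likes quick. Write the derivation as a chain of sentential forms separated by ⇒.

S ⇒ S H S   [S -> S H S]
S H S ⇒ likes quick H S   [S -> likes quick]
likes quick H S ⇒ likes quick H H S   [H -> H H]
likes quick H H S ⇒ likes quick H H H S   [H -> H H]
likes quick H H H S ⇒ likes quick H H H H S   [H -> H H]
likes quick H H H H S ⇒ likes quick H H H H H S   [H -> H H]
likes quick H H H H H S ⇒ likes quick H H H H H H S   [H -> H H]
likes quick H H H H H H S ⇒ likes quick one H H H H H S   [H -> one]
likes quick one H H H H H S ⇒ likes quick one one H H H H S   [H -> one]
likes quick one one H H H H S ⇒ likes quick one one one H H H S   [H -> one]
likes quick one one one H H H S ⇒ likes quick one one one one H H S   [H -> one]
likes quick one one one one H H S ⇒ likes quick one one one one one H S   [H -> one]
likes quick one one one one one H S ⇒ likes quick one one one one one one S   [H -> one]
likes quick one one one one one one S ⇒ likes quick one one one one one one likes quick   [S -> likes quick]

S ⇒ S H S ⇒ likes quick H S ⇒ likes quick H H S ⇒ likes quick H H H S ⇒ likes quick H H H H S ⇒ likes quick H H H H H S ⇒ likes quick H H H H H H S ⇒ likes quick one H H H H H S ⇒ likes quick one one H H H H S ⇒ likes quick one one one H H H S ⇒ likes quick one one one one H H S ⇒ likes quick one one one one one H S ⇒ likes quick one one one one one one S ⇒ likes quick one one one one one one likes quick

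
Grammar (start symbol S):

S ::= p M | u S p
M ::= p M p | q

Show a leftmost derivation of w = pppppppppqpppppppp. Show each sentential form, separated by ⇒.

S ⇒ pM   [S ::= p M]
pM ⇒ ppMp   [M ::= p M p]
ppMp ⇒ pppMpp   [M ::= p M p]
pppMpp ⇒ ppppMppp   [M ::= p M p]
ppppMppp ⇒ pppppMpppp   [M ::= p M p]
pppppMpppp ⇒ ppppppMppppp   [M ::= p M p]
ppppppMppppp ⇒ pppppppMpppppp   [M ::= p M p]
pppppppMpppppp ⇒ ppppppppMppppppp   [M ::= p M p]
ppppppppMppppppp ⇒ pppppppppMpppppppp   [M ::= p M p]
pppppppppMpppppppp ⇒ pppppppppqpppppppp   [M ::= q]

S⇒pM⇒ppMp⇒pppMpp⇒ppppMppp⇒pppppMpppp⇒ppppppMppppp⇒pppppppMpppppp⇒ppppppppMppppppp⇒pppppppppMpppppppp⇒pppppppppqpppppppp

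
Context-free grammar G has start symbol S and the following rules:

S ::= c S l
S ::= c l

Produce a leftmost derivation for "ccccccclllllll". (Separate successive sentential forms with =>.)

S=>cSl=>ccSll=>cccSlll=>ccccSllll=>cccccSlllll=>ccccccSllllll=>ccccccclllllll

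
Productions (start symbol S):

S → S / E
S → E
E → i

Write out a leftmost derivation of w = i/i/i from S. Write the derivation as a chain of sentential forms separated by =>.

S => S/E => S/E/E => E/E/E => i/E/E => i/i/E => i/i/i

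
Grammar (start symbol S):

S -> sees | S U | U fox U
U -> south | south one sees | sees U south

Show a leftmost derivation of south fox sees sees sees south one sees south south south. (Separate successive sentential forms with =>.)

S => U fox U => south fox U => south fox sees U south => south fox sees sees U south south => south fox sees sees sees U south south south => south fox sees sees sees south one sees south south south

S => U fox U   [S -> U fox U]
U fox U => south fox U   [U -> south]
south fox U => south fox sees U south   [U -> sees U south]
south fox sees U south => south fox sees sees U south south   [U -> sees U south]
south fox sees sees U south south => south fox sees sees sees U south south south   [U -> sees U south]
south fox sees sees sees U south south south => south fox sees sees sees south one sees south south south   [U -> south one sees]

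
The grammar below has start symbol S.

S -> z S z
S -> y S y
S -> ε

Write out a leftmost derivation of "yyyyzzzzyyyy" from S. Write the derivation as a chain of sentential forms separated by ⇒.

S ⇒ ySy   [S -> y S y]
ySy ⇒ yySyy   [S -> y S y]
yySyy ⇒ yyySyyy   [S -> y S y]
yyySyyy ⇒ yyyySyyyy   [S -> y S y]
yyyySyyyy ⇒ yyyyzSzyyyy   [S -> z S z]
yyyyzSzyyyy ⇒ yyyyzzSzzyyyy   [S -> z S z]
yyyyzzSzzyyyy ⇒ yyyyzzzzyyyy   [S -> ε]

S ⇒ ySy ⇒ yySyy ⇒ yyySyyy ⇒ yyyySyyyy ⇒ yyyyzSzyyyy ⇒ yyyyzzSzzyyyy ⇒ yyyyzzzzyyyy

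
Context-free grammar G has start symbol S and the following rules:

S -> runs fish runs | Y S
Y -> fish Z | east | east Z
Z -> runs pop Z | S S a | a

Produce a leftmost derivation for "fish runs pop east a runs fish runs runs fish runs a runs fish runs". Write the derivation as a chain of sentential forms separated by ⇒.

S ⇒ Y S ⇒ fish Z S ⇒ fish runs pop Z S ⇒ fish runs pop S S a S ⇒ fish runs pop Y S S a S ⇒ fish runs pop east Z S S a S ⇒ fish runs pop east a S S a S ⇒ fish runs pop east a runs fish runs S a S ⇒ fish runs pop east a runs fish runs runs fish runs a S ⇒ fish runs pop east a runs fish runs runs fish runs a runs fish runs

S ⇒ Y S   [S -> Y S]
Y S ⇒ fish Z S   [Y -> fish Z]
fish Z S ⇒ fish runs pop Z S   [Z -> runs pop Z]
fish runs pop Z S ⇒ fish runs pop S S a S   [Z -> S S a]
fish runs pop S S a S ⇒ fish runs pop Y S S a S   [S -> Y S]
fish runs pop Y S S a S ⇒ fish runs pop east Z S S a S   [Y -> east Z]
fish runs pop east Z S S a S ⇒ fish runs pop east a S S a S   [Z -> a]
fish runs pop east a S S a S ⇒ fish runs pop east a runs fish runs S a S   [S -> runs fish runs]
fish runs pop east a runs fish runs S a S ⇒ fish runs pop east a runs fish runs runs fish runs a S   [S -> runs fish runs]
fish runs pop east a runs fish runs runs fish runs a S ⇒ fish runs pop east a runs fish runs runs fish runs a runs fish runs   [S -> runs fish runs]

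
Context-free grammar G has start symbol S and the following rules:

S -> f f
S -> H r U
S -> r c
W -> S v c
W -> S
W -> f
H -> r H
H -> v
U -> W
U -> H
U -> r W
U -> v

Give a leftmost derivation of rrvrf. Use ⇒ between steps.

S⇒HrU⇒rHrU⇒rrHrU⇒rrvrU⇒rrvrW⇒rrvrf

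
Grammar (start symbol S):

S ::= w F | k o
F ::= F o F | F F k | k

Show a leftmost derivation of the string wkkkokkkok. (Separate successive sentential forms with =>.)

S=>wF=>wFoF=>wFFkoF=>wFoFFkoF=>wFFkoFFkoF=>wkFkoFFkoF=>wkkkoFFkoF=>wkkkokFkoF=>wkkkokkkoF=>wkkkokkkok

S => wF   [S ::= w F]
wF => wFoF   [F ::= F o F]
wFoF => wFFkoF   [F ::= F F k]
wFFkoF => wFoFFkoF   [F ::= F o F]
wFoFFkoF => wFFkoFFkoF   [F ::= F F k]
wFFkoFFkoF => wkFkoFFkoF   [F ::= k]
wkFkoFFkoF => wkkkoFFkoF   [F ::= k]
wkkkoFFkoF => wkkkokFkoF   [F ::= k]
wkkkokFkoF => wkkkokkkoF   [F ::= k]
wkkkokkkoF => wkkkokkkok   [F ::= k]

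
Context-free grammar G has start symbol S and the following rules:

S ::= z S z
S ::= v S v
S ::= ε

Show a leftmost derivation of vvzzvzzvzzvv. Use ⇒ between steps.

S ⇒ vSv   [S ::= v S v]
vSv ⇒ vvSvv   [S ::= v S v]
vvSvv ⇒ vvzSzvv   [S ::= z S z]
vvzSzvv ⇒ vvzzSzzvv   [S ::= z S z]
vvzzSzzvv ⇒ vvzzvSvzzvv   [S ::= v S v]
vvzzvSvzzvv ⇒ vvzzvzSzvzzvv   [S ::= z S z]
vvzzvzSzvzzvv ⇒ vvzzvzzvzzvv   [S ::= ε]

S⇒vSv⇒vvSvv⇒vvzSzvv⇒vvzzSzzvv⇒vvzzvSvzzvv⇒vvzzvzSzvzzvv⇒vvzzvzzvzzvv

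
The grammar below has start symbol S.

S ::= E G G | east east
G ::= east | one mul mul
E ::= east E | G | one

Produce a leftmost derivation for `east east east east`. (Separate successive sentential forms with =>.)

S => E G G => east E G G => east G G G => east east G G => east east east G => east east east east

S => E G G   [S ::= E G G]
E G G => east E G G   [E ::= east E]
east E G G => east G G G   [E ::= G]
east G G G => east east G G   [G ::= east]
east east G G => east east east G   [G ::= east]
east east east G => east east east east   [G ::= east]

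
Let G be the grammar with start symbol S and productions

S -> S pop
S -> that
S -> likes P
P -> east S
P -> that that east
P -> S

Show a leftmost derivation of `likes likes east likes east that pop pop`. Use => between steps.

S => likes P   [S -> likes P]
likes P => likes S   [P -> S]
likes S => likes S pop   [S -> S pop]
likes S pop => likes likes P pop   [S -> likes P]
likes likes P pop => likes likes east S pop   [P -> east S]
likes likes east S pop => likes likes east likes P pop   [S -> likes P]
likes likes east likes P pop => likes likes east likes east S pop   [P -> east S]
likes likes east likes east S pop => likes likes east likes east S pop pop   [S -> S pop]
likes likes east likes east S pop pop => likes likes east likes east that pop pop   [S -> that]

S => likes P => likes S => likes S pop => likes likes P pop => likes likes east S pop => likes likes east likes P pop => likes likes east likes east S pop => likes likes east likes east S pop pop => likes likes east likes east that pop pop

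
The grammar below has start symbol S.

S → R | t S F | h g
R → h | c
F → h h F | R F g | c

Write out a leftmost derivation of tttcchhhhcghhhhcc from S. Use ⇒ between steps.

S ⇒ tSF ⇒ ttSFF ⇒ tttSFFF ⇒ tttRFFF ⇒ tttcFFF ⇒ tttcRFgFF ⇒ tttccFgFF ⇒ tttcchhFgFF ⇒ tttcchhhhFgFF ⇒ tttcchhhhcgFF ⇒ tttcchhhhcghhFF ⇒ tttcchhhhcghhhhFF ⇒ tttcchhhhcghhhhcF ⇒ tttcchhhhcghhhhcc

S ⇒ tSF   [S → t S F]
tSF ⇒ ttSFF   [S → t S F]
ttSFF ⇒ tttSFFF   [S → t S F]
tttSFFF ⇒ tttRFFF   [S → R]
tttRFFF ⇒ tttcFFF   [R → c]
tttcFFF ⇒ tttcRFgFF   [F → R F g]
tttcRFgFF ⇒ tttccFgFF   [R → c]
tttccFgFF ⇒ tttcchhFgFF   [F → h h F]
tttcchhFgFF ⇒ tttcchhhhFgFF   [F → h h F]
tttcchhhhFgFF ⇒ tttcchhhhcgFF   [F → c]
tttcchhhhcgFF ⇒ tttcchhhhcghhFF   [F → h h F]
tttcchhhhcghhFF ⇒ tttcchhhhcghhhhFF   [F → h h F]
tttcchhhhcghhhhFF ⇒ tttcchhhhcghhhhcF   [F → c]
tttcchhhhcghhhhcF ⇒ tttcchhhhcghhhhcc   [F → c]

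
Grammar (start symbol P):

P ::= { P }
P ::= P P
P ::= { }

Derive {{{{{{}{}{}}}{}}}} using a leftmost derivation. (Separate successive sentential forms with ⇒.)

P⇒{P}⇒{{P}}⇒{{{P}}}⇒{{{PP}}}⇒{{{{P}P}}}⇒{{{{{P}}P}}}⇒{{{{{PP}}P}}}⇒{{{{{PPP}}P}}}⇒{{{{{{}PP}}P}}}⇒{{{{{{}{}P}}P}}}⇒{{{{{{}{}{}}}P}}}⇒{{{{{{}{}{}}}{}}}}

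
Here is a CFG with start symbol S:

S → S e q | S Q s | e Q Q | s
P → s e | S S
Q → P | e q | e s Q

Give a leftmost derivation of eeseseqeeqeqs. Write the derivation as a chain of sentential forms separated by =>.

S => eQQ => eesQQ => eesesQQ => eeseseqQ => eeseseqP => eeseseqSS => eeseseqeQQS => eeseseqeeqQS => eeseseqeeqeqS => eeseseqeeqeqs

S => eQQ   [S → e Q Q]
eQQ => eesQQ   [Q → e s Q]
eesQQ => eesesQQ   [Q → e s Q]
eesesQQ => eeseseqQ   [Q → e q]
eeseseqQ => eeseseqP   [Q → P]
eeseseqP => eeseseqSS   [P → S S]
eeseseqSS => eeseseqeQQS   [S → e Q Q]
eeseseqeQQS => eeseseqeeqQS   [Q → e q]
eeseseqeeqQS => eeseseqeeqeqS   [Q → e q]
eeseseqeeqeqS => eeseseqeeqeqs   [S → s]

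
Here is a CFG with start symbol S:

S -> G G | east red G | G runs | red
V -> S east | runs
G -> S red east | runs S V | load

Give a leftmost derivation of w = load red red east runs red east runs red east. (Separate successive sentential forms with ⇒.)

S ⇒ G G ⇒ load G ⇒ load S red east ⇒ load G runs red east ⇒ load S red east runs red east ⇒ load G runs red east runs red east ⇒ load S red east runs red east runs red east ⇒ load red red east runs red east runs red east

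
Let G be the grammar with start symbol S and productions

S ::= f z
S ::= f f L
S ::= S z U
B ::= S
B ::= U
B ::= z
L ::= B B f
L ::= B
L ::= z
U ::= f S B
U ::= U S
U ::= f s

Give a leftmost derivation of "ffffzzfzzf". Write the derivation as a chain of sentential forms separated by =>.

S => ffL   [S ::= f f L]
ffL => ffBBf   [L ::= B B f]
ffBBf => ffUBf   [B ::= U]
ffUBf => ffUSBf   [U ::= U S]
ffUSBf => fffSBSBf   [U ::= f S B]
fffSBSBf => ffffzBSBf   [S ::= f z]
ffffzBSBf => ffffzzSBf   [B ::= z]
ffffzzSBf => ffffzzfzBf   [S ::= f z]
ffffzzfzBf => ffffzzfzzf   [B ::= z]

S => ffL => ffBBf => ffUBf => ffUSBf => fffSBSBf => ffffzBSBf => ffffzzSBf => ffffzzfzBf => ffffzzfzzf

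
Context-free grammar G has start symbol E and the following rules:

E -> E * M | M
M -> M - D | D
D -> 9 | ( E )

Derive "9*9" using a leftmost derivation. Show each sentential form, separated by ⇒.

E ⇒ E*M ⇒ M*M ⇒ D*M ⇒ 9*M ⇒ 9*D ⇒ 9*9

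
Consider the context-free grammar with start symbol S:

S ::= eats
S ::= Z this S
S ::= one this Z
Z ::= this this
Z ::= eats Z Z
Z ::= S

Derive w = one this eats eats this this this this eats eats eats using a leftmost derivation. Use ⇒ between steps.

S ⇒ one this Z ⇒ one this eats Z Z ⇒ one this eats eats Z Z Z ⇒ one this eats eats this this Z Z ⇒ one this eats eats this this this this Z ⇒ one this eats eats this this this this eats Z Z ⇒ one this eats eats this this this this eats S Z ⇒ one this eats eats this this this this eats eats Z ⇒ one this eats eats this this this this eats eats S ⇒ one this eats eats this this this this eats eats eats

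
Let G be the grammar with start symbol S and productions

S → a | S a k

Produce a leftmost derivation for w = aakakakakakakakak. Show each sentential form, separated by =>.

S => Sak   [S → S a k]
Sak => Sakak   [S → S a k]
Sakak => Sakakak   [S → S a k]
Sakakak => Sakakakak   [S → S a k]
Sakakakak => Sakakakakak   [S → S a k]
Sakakakakak => Sakakakakakak   [S → S a k]
Sakakakakakak => Sakakakakakakak   [S → S a k]
Sakakakakakakak => Sakakakakakakakak   [S → S a k]
Sakakakakakakakak => aakakakakakakakak   [S → a]

S => Sak => Sakak => Sakakak => Sakakakak => Sakakakakak => Sakakakakakak => Sakakakakakakak => Sakakakakakakakak => aakakakakakakakak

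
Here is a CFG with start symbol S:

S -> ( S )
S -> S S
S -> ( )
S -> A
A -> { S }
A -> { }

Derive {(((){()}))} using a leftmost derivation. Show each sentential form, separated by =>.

S => A => {S} => {(S)} => {((S))} => {((SS))} => {((()S))} => {((()A))} => {(((){S}))} => {(((){()}))}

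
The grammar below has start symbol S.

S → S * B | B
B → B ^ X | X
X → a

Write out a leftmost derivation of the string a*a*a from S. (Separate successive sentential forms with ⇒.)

S ⇒ S*B ⇒ S*B*B ⇒ B*B*B ⇒ X*B*B ⇒ a*B*B ⇒ a*X*B ⇒ a*a*B ⇒ a*a*X ⇒ a*a*a

S ⇒ S*B   [S → S * B]
S*B ⇒ S*B*B   [S → S * B]
S*B*B ⇒ B*B*B   [S → B]
B*B*B ⇒ X*B*B   [B → X]
X*B*B ⇒ a*B*B   [X → a]
a*B*B ⇒ a*X*B   [B → X]
a*X*B ⇒ a*a*B   [X → a]
a*a*B ⇒ a*a*X   [B → X]
a*a*X ⇒ a*a*a   [X → a]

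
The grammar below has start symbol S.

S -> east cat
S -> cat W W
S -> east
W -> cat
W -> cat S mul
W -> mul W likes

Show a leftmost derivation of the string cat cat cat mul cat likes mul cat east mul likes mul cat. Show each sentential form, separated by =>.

S => cat W W => cat cat S mul W => cat cat cat W W mul W => cat cat cat mul W likes W mul W => cat cat cat mul cat likes W mul W => cat cat cat mul cat likes mul W likes mul W => cat cat cat mul cat likes mul cat S mul likes mul W => cat cat cat mul cat likes mul cat east mul likes mul W => cat cat cat mul cat likes mul cat east mul likes mul cat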